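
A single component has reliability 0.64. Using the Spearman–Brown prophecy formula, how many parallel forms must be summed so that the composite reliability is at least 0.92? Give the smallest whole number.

7

k ≥ ρ*(1−ρ₁)/(ρ₁(1−ρ*)) = 0.92·0.36 / (0.64·0.08) = 6.469.
Smallest integer k = 7.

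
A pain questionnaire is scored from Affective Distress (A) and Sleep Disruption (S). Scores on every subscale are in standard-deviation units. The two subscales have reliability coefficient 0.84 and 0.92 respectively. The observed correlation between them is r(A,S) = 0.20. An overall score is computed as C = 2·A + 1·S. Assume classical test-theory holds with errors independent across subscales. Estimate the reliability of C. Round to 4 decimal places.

Var(C) = 2² + 1 + 2·[2·0.20] = 5 + 0.8 = 5.8.
Because errors are independent across components, Cov(Tᵢ,Tⱼ) = Cov(Xᵢ,Xⱼ); the off-diagonal part of the true-score variance is the same as above.
True-score variance = [2²·0.84 + 0.92] + 0.8 = 4.28 + 0.8 = 5.08.
Reliability = 5.08 / 5.8 = 0.8759.

0.8759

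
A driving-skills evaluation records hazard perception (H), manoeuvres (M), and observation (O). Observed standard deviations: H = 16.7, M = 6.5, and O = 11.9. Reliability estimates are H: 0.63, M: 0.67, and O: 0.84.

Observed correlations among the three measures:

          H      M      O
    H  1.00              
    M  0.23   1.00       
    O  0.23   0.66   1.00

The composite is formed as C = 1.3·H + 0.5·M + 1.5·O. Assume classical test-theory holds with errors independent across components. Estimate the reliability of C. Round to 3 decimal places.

Var(C) = 1.3²·16.7² + 0.5²·6.5² + 1.5²·11.9² + 2·[0.65·16.7·6.5·0.23 + 1.95·16.7·11.9·0.23 + 0.75·6.5·11.9·0.66] = 800.509 + 287.294 = 1087.8.
Under uncorrelated errors the observed covariances equal the true-score covariances, so only the own-variance terms attenuate.
True-score variance = [1.3²·16.7²·0.63 + 0.5²·6.5²·0.67 + 1.5²·11.9²·0.84] + 287.294 = 571.654 + 287.294 = 858.948.
Reliability = 858.948 / 1087.8 = 0.790.

0.790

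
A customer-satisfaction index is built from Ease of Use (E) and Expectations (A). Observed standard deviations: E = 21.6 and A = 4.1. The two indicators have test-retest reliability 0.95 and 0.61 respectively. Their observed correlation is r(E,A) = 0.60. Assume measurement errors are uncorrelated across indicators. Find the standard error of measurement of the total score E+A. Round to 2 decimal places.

5.47

Var(total) = 483.37 + 106.272 = 589.642.
True-score variance = 453.486 + 106.272 = 559.758, so reliability = 0.9493.
Error variance = 589.642 − 559.758 = 29.8839; SEM = √29.8839 = 5.47.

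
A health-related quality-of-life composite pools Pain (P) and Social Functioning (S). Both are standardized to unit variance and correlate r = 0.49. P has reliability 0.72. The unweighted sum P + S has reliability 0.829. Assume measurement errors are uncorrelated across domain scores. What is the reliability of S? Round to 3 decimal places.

0.770

Var(P+S) = 2 + 2·0.49 = 2.980.
True-score variance = ρ_P + ρ_S + 2·0.49, so 0.829 = (0.72 + ρ_S + 0.98) / 2.980.
ρ_S = 0.829·2.980 − 0.72 − 0.98 = 0.770.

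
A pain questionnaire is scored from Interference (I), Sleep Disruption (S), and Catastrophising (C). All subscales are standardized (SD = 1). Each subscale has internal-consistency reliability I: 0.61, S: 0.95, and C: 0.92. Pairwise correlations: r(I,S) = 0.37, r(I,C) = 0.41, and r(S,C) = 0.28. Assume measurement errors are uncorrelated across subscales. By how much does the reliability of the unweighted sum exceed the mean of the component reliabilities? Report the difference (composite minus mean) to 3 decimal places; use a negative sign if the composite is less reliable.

0.072

Var(sum) = 3 + 2.12 = 5.12; true-score variance = 2.48 + 2.12 = 4.6; composite reliability = 0.8984.
Mean component reliability = 0.8267.
Difference = 0.8984 − 0.8267 = 0.072.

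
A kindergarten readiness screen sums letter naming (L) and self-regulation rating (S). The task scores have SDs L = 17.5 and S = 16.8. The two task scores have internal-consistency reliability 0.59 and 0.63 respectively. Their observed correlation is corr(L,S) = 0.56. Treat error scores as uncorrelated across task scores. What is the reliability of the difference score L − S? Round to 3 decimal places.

Var(L−S) = 17.5² + 16.8² − 2·17.5·16.8·0.56 = 588.49 − 329.28 = 259.21.
Under uncorrelated errors the observed covariances equal the true-score covariances, so only the own-variance terms attenuate.
True-score variance = [17.5²·0.59 + 16.8²·0.63] − 329.28 = 358.499 − 329.28 = 29.2187.
Reliability = 29.2187 / 259.21 = 0.113.

0.113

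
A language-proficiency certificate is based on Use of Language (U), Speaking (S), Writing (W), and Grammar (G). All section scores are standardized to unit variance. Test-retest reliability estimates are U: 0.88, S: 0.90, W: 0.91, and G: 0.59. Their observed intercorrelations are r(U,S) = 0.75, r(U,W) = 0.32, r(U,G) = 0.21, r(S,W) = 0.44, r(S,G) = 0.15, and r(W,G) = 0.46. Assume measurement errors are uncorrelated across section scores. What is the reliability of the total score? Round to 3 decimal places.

Var(U+S+W+G) = 4 + 2·[0.75 + 0.32 + 0.21 + 0.44 + 0.15 + 0.46] = 4 + 4.66 = 8.66.
Because errors are independent across components, Cov(Tᵢ,Tⱼ) = Cov(Xᵢ,Xⱼ); the off-diagonal part of the true-score variance is the same as above.
True-score variance = [0.88 + 0.90 + 0.91 + 0.59] + 4.66 = 3.28 + 4.66 = 7.94.
Reliability = 7.94 / 8.66 = 0.917.

0.917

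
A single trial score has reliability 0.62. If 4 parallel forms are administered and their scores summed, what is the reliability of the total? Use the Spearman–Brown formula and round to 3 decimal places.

0.867

ρ_k = kρ / (1 + (k−1)ρ) = 4·0.62 / (1 + 3·0.62) = 2.480 / 2.860 = 0.867.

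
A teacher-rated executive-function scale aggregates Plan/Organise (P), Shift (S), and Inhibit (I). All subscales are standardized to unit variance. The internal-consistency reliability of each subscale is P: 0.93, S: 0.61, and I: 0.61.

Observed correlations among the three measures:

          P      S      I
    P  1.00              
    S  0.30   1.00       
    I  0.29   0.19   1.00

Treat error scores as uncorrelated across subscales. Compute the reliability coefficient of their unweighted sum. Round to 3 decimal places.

Var(P+S+I) = 3 + 2·[0.30 + 0.29 + 0.19] = 3 + 1.56 = 4.56.
With uncorrelated errors the cross-covariances are all true-score covariance, so they carry over unchanged; only the diagonal terms shrink to ρᵢσᵢ².
True-score variance = [0.93 + 0.61 + 0.61] + 1.56 = 2.15 + 1.56 = 3.71.
Reliability = 3.71 / 4.56 = 0.814.

0.814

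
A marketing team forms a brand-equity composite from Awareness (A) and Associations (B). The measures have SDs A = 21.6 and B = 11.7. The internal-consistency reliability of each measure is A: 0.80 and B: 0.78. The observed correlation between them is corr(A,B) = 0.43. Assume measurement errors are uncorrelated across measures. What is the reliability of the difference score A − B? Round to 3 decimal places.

Var(A−B) = 21.6² + 11.7² − 2·21.6·11.7·0.43 = 603.45 − 217.339 = 386.111.
Under uncorrelated errors the observed covariances equal the true-score covariances, so only the own-variance terms attenuate.
True-score variance = [21.6²·0.80 + 11.7²·0.78] − 217.339 = 480.022 − 217.339 = 262.683.
Reliability = 262.683 / 386.111 = 0.680.

0.680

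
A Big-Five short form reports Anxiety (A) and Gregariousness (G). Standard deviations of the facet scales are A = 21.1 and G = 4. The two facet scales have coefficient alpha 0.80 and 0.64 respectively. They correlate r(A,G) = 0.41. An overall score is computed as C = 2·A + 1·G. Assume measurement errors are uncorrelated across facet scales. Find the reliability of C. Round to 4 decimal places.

Var(C) = 2²·21.1² + 4² + 2·[2·21.1·4·0.41] = 1796.84 + 138.416 = 1935.26.
Because errors are independent across components, Cov(Tᵢ,Tⱼ) = Cov(Xᵢ,Xⱼ); the off-diagonal part of the true-score variance is the same as above.
True-score variance = [2²·21.1²·0.80 + 4²·0.64] + 138.416 = 1434.91 + 138.416 = 1573.33.
Reliability = 1573.33 / 1935.26 = 0.8130.

0.8130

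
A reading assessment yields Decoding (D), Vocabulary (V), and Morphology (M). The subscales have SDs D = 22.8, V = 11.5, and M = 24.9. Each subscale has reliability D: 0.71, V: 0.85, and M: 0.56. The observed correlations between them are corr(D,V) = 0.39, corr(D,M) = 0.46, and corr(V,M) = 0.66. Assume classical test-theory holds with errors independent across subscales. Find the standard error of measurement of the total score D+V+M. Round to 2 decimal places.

Var(total) = 1272.1 + 1104.8 = 2376.9.
True-score variance = 828.704 + 1104.8 = 1933.5, so reliability = 0.8135.
Error variance = 2376.9 − 1933.5 = 443.396; SEM = √443.396 = 21.06.

21.06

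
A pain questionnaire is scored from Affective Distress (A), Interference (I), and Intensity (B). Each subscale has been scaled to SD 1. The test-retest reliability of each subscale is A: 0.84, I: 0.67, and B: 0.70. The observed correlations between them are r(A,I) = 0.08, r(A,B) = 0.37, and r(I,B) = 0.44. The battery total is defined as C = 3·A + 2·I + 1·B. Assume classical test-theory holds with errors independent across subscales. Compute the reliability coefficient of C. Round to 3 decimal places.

Var(C) = 3² + 2² + 1 + 2·[6·0.08 + 3·0.37 + 2·0.44] = 14 + 4.94 = 18.94.
Because errors are independent across components, Cov(Tᵢ,Tⱼ) = Cov(Xᵢ,Xⱼ); the off-diagonal part of the true-score variance is the same as above.
True-score variance = [3²·0.84 + 2²·0.67 + 0.70] + 4.94 = 10.94 + 4.94 = 15.88.
Reliability = 15.88 / 18.94 = 0.838.

0.838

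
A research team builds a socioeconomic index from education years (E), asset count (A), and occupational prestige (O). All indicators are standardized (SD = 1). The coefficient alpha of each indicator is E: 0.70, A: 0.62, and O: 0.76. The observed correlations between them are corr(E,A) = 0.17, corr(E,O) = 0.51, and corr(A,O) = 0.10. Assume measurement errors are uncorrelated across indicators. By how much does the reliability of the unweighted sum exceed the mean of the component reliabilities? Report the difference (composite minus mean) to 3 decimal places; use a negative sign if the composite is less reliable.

Var(sum) = 3 + 1.56 = 4.56; true-score variance = 2.08 + 1.56 = 3.64; composite reliability = 0.7982.
Mean component reliability = 0.6933.
Difference = 0.7982 − 0.6933 = 0.105.

0.105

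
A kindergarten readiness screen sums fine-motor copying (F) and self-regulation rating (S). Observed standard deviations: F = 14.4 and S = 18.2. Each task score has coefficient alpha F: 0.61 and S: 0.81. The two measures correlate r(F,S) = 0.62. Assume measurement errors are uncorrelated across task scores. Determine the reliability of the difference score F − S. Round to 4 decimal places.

0.3268

Var(F−S) = 14.4² + 18.2² − 2·14.4·18.2·0.62 = 538.6 − 324.979 = 213.621.
With uncorrelated errors the cross-covariances are all true-score covariance, so they carry over unchanged; only the diagonal terms shrink to ρᵢσᵢ².
True-score variance = [14.4²·0.61 + 18.2²·0.81] − 324.979 = 394.794 − 324.979 = 69.8148.
Reliability = 69.8148 / 213.621 = 0.3268.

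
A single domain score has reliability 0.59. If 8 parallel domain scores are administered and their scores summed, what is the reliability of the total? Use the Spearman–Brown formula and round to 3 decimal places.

ρ_k = kρ / (1 + (k−1)ρ) = 8·0.59 / (1 + 7·0.59) = 4.720 / 5.130 = 0.920.

0.920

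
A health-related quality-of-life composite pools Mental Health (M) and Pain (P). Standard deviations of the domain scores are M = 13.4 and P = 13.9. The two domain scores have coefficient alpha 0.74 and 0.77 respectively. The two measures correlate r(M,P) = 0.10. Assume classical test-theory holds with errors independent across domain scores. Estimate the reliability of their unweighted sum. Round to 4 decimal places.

Var(M+P) = 13.4² + 13.9² + 2·[13.4·13.9·0.10] = 372.77 + 37.252 = 410.022.
Because errors are independent across components, Cov(Tᵢ,Tⱼ) = Cov(Xᵢ,Xⱼ); the off-diagonal part of the true-score variance is the same as above.
True-score variance = [13.4²·0.74 + 13.9²·0.77] + 37.252 = 281.646 + 37.252 = 318.898.
Reliability = 318.898 / 410.022 = 0.7778.

0.7778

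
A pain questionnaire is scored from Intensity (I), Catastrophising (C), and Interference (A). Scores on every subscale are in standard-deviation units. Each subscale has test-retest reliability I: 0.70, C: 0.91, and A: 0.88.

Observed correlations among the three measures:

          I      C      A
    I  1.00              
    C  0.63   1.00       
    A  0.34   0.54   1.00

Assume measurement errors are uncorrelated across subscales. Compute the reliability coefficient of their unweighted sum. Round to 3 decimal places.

Var(I+C+A) = 3 + 2·[0.63 + 0.34 + 0.54] = 3 + 3.02 = 6.02.
Because errors are independent across components, Cov(Tᵢ,Tⱼ) = Cov(Xᵢ,Xⱼ); the off-diagonal part of the true-score variance is the same as above.
True-score variance = [0.70 + 0.91 + 0.88] + 3.02 = 2.49 + 3.02 = 5.51.
Reliability = 5.51 / 6.02 = 0.915.

0.915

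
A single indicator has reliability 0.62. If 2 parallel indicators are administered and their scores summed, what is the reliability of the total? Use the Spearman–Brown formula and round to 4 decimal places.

0.7654

ρ_k = kρ / (1 + (k−1)ρ) = 2·0.62 / (1 + 1·0.62) = 1.240 / 1.620 = 0.7654.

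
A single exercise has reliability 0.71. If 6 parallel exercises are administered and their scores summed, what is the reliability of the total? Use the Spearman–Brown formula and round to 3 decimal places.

0.936

ρ_k = kρ / (1 + (k−1)ρ) = 6·0.71 / (1 + 5·0.71) = 4.260 / 4.550 = 0.936.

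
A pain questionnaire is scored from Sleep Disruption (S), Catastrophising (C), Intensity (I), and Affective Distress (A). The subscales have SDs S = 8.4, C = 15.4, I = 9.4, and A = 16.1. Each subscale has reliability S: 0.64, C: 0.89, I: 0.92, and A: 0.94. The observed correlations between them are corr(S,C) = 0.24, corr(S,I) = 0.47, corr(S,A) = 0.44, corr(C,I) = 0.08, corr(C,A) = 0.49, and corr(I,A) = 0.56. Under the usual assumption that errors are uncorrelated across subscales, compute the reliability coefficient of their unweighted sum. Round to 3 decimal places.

Var(S+C+I+A) = 8.4² + 15.4² + 9.4² + 16.1² + 2·[8.4·15.4·0.24 + 8.4·9.4·0.47 + 8.4·16.1·0.44 + 15.4·9.4·0.08 + 15.4·16.1·0.49 + 9.4·16.1·0.56] = 655.29 + 690.97 = 1346.26.
Under uncorrelated errors the observed covariances equal the true-score covariances, so only the own-variance terms attenuate.
True-score variance = [8.4²·0.64 + 15.4²·0.89 + 9.4²·0.92 + 16.1²·0.94] + 690.97 = 581.179 + 690.97 = 1272.15.
Reliability = 1272.15 / 1346.26 = 0.945.

0.945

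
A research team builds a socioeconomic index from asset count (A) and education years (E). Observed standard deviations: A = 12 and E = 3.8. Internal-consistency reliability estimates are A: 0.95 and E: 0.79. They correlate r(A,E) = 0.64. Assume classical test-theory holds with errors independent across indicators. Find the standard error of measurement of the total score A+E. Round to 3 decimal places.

Var(total) = 158.44 + 58.368 = 216.808.
True-score variance = 148.208 + 58.368 = 206.576, so reliability = 0.9528.
Error variance = 216.808 − 206.576 = 10.2324; SEM = √10.2324 = 3.199.

3.199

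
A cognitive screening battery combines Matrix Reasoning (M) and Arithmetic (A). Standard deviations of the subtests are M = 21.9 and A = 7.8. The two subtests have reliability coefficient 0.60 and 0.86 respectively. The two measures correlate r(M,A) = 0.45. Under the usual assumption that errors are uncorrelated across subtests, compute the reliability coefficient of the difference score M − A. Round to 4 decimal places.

Var(M−A) = 21.9² + 7.8² − 2·21.9·7.8·0.45 = 540.45 − 153.738 = 386.712.
Because errors are independent across components, Cov(Tᵢ,Tⱼ) = Cov(Xᵢ,Xⱼ); the off-diagonal part of the true-score variance is the same as above.
True-score variance = [21.9²·0.60 + 7.8²·0.86] − 153.738 = 340.088 − 153.738 = 186.35.
Reliability = 186.35 / 386.712 = 0.4819.

0.4819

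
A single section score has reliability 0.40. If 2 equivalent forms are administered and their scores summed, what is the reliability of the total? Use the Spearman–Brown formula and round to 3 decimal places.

0.571

ρ_k = kρ / (1 + (k−1)ρ) = 2·0.40 / (1 + 1·0.40) = 0.800 / 1.400 = 0.571.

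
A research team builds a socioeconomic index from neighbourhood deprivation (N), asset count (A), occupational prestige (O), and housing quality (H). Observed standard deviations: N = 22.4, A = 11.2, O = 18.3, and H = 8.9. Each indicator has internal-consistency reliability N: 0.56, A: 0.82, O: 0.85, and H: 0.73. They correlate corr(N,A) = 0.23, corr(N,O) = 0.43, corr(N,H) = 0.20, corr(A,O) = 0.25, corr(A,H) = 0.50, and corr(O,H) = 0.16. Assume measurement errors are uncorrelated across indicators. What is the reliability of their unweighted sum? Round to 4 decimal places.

0.8291

Var(N+A+O+H) = 22.4² + 11.2² + 18.3² + 8.9² + 2·[22.4·11.2·0.23 + 22.4·18.3·0.43 + 22.4·8.9·0.20 + 11.2·18.3·0.25 + 11.2·8.9·0.50 + 18.3·8.9·0.16] = 1041.3 + 801.958 = 1843.26.
Under uncorrelated errors the observed covariances equal the true-score covariances, so only the own-variance terms attenuate.
True-score variance = [22.4²·0.56 + 11.2²·0.82 + 18.3²·0.85 + 8.9²·0.73] + 801.958 = 726.326 + 801.958 = 1528.28.
Reliability = 1528.28 / 1843.26 = 0.8291.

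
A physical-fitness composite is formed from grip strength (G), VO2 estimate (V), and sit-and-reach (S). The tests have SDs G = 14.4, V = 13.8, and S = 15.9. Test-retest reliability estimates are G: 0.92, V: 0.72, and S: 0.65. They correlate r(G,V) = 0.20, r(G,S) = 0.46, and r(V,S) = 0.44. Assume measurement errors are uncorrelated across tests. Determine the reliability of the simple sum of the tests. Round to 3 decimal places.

Var(G+V+S) = 14.4² + 13.8² + 15.9² + 2·[14.4·13.8·0.20 + 14.4·15.9·0.46 + 13.8·15.9·0.44] = 650.61 + 483.221 = 1133.83.
With uncorrelated errors the cross-covariances are all true-score covariance, so they carry over unchanged; only the diagonal terms shrink to ρᵢσᵢ².
True-score variance = [14.4²·0.92 + 13.8²·0.72 + 15.9²·0.65] + 483.221 = 492.215 + 483.221 = 975.435.
Reliability = 975.435 / 1133.83 = 0.860.

0.860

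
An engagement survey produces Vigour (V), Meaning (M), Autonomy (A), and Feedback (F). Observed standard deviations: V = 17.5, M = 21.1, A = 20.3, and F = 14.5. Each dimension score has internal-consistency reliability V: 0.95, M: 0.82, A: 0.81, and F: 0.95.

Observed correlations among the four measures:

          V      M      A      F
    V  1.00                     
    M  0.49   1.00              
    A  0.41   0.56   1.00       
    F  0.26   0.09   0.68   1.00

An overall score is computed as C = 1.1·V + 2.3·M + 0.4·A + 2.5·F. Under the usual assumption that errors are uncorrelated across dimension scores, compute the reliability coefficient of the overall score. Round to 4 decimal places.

0.9219

Var(C) = 1.1²·17.5² + 2.3²·21.1² + 0.4²·20.3² + 2.5²·14.5² + 2·[2.53·17.5·21.1·0.49 + 0.44·17.5·20.3·0.41 + 2.75·17.5·14.5·0.26 + 0.92·21.1·20.3·0.56 + 5.75·21.1·14.5·0.09 + 20.3·14.5·0.68] = 4105.72 + 2564.88 = 6670.6.
Because errors are independent across components, Cov(Tᵢ,Tⱼ) = Cov(Xᵢ,Xⱼ); the off-diagonal part of the true-score variance is the same as above.
True-score variance = [1.1²·17.5²·0.95 + 2.3²·21.1²·0.82 + 0.4²·20.3²·0.81 + 2.5²·14.5²·0.95] + 2564.88 = 3585.03 + 2564.88 = 6149.91.
Reliability = 6149.91 / 6670.6 = 0.9219.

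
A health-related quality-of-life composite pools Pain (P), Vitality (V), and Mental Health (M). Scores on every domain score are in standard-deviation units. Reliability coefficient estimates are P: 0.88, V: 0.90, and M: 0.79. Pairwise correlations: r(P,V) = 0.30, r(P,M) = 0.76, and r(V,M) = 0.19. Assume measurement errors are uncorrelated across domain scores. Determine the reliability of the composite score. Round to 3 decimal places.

Var(P+V+M) = 3 + 2·[0.30 + 0.76 + 0.19] = 3 + 2.5 = 5.5.
Under uncorrelated errors the observed covariances equal the true-score covariances, so only the own-variance terms attenuate.
True-score variance = [0.88 + 0.90 + 0.79] + 2.5 = 2.57 + 2.5 = 5.07.
Reliability = 5.07 / 5.5 = 0.922.

0.922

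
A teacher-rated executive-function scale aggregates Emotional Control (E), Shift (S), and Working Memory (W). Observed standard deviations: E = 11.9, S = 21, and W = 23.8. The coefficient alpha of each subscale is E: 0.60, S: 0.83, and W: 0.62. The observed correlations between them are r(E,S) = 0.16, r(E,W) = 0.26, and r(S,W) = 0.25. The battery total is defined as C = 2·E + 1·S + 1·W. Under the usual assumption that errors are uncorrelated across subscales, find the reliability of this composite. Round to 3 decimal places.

0.773

Var(C) = 2²·11.9² + 21² + 23.8² + 2·[2·11.9·21·0.16 + 2·11.9·23.8·0.26 + 21·23.8·0.25] = 1573.88 + 704.385 = 2278.26.
With uncorrelated errors the cross-covariances are all true-score covariance, so they carry over unchanged; only the diagonal terms shrink to ρᵢσᵢ².
True-score variance = [2²·11.9²·0.60 + 21²·0.83 + 23.8²·0.62] + 704.385 = 1057.09 + 704.385 = 1761.47.
Reliability = 1761.47 / 2278.26 = 0.773.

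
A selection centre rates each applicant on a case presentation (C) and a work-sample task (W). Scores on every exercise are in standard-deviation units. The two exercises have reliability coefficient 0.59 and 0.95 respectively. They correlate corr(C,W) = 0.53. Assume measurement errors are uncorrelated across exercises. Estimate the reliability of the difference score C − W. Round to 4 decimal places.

0.5106

Var(C−W) = 1 + 1 − 2·0.53 = 2 − 1.06 = 0.94.
Because errors are independent across components, Cov(Tᵢ,Tⱼ) = Cov(Xᵢ,Xⱼ); the off-diagonal part of the true-score variance is the same as above.
True-score variance = [0.59 + 0.95] − 1.06 = 1.54 − 1.06 = 0.48.
Reliability = 0.48 / 0.94 = 0.5106.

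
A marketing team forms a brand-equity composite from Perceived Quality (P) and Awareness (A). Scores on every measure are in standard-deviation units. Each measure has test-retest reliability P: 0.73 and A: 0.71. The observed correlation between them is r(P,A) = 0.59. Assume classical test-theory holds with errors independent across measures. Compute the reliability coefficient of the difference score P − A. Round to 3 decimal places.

Var(P−A) = 1 + 1 − 2·0.59 = 2 − 1.18 = 0.82.
Because errors are independent across components, Cov(Tᵢ,Tⱼ) = Cov(Xᵢ,Xⱼ); the off-diagonal part of the true-score variance is the same as above.
True-score variance = [0.73 + 0.71] − 1.18 = 1.44 − 1.18 = 0.26.
Reliability = 0.26 / 0.82 = 0.317.

0.317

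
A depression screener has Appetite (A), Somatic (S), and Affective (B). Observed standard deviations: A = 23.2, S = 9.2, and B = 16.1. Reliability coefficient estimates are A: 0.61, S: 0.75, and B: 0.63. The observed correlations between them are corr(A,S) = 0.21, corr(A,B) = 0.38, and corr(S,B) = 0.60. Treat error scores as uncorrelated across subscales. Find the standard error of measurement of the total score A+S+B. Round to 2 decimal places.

18.08

Var(total) = 882.09 + 551.264 = 1433.35.
True-score variance = 555.109 + 551.264 = 1106.37, so reliability = 0.7719.
Error variance = 1433.35 − 1106.37 = 326.981; SEM = √326.981 = 18.08.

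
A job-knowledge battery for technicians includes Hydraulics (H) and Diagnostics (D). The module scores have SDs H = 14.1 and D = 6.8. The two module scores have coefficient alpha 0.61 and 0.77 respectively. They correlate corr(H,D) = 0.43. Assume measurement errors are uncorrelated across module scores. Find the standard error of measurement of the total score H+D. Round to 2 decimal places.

9.39

Var(total) = 245.05 + 82.4568 = 327.507.
True-score variance = 156.879 + 82.4568 = 239.336, so reliability = 0.7308.
Error variance = 327.507 − 239.336 = 88.1711; SEM = √88.1711 = 9.39.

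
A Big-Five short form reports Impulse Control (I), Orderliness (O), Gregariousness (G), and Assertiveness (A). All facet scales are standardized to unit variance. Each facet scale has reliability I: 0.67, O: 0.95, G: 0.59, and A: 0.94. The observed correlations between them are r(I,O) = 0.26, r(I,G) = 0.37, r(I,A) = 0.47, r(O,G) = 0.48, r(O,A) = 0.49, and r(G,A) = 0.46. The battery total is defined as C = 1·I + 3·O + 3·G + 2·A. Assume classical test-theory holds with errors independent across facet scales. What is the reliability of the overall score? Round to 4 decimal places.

0.9033

Var(C) = 1 + 3² + 3² + 2² + 2·[3·0.26 + 3·0.37 + 2·0.47 + 9·0.48 + 6·0.49 + 6·0.46] = 23 + 25.7 = 48.7.
Because errors are independent across components, Cov(Tᵢ,Tⱼ) = Cov(Xᵢ,Xⱼ); the off-diagonal part of the true-score variance is the same as above.
True-score variance = [0.67 + 3²·0.95 + 3²·0.59 + 2²·0.94] + 25.7 = 18.29 + 25.7 = 43.99.
Reliability = 43.99 / 48.7 = 0.9033.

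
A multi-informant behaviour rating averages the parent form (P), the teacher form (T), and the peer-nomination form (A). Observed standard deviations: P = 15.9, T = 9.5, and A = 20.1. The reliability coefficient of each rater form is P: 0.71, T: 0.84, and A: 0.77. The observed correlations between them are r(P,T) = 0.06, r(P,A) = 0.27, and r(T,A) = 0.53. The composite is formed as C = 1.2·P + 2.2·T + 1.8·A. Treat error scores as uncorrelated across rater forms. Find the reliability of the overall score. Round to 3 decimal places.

0.857

Var(C) = 1.2²·15.9² + 2.2²·9.5² + 1.8²·20.1² + 2·[2.64·15.9·9.5·0.06 + 2.16·15.9·20.1·0.27 + 3.96·9.5·20.1·0.53] = 2109.85 + 1222.15 = 3332.
With uncorrelated errors the cross-covariances are all true-score covariance, so they carry over unchanged; only the diagonal terms shrink to ρᵢσᵢ².
True-score variance = [1.2²·15.9²·0.71 + 2.2²·9.5²·0.84 + 1.8²·20.1²·0.77] + 1222.15 = 1633.32 + 1222.15 = 2855.47.
Reliability = 2855.47 / 3332 = 0.857.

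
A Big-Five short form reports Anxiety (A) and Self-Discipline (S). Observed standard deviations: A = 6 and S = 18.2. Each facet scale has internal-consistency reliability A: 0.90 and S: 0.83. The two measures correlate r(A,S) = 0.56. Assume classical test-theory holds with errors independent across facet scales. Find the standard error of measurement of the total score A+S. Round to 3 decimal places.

7.740

Var(total) = 367.24 + 122.304 = 489.544.
True-score variance = 307.329 + 122.304 = 429.633, so reliability = 0.8776.
Error variance = 489.544 − 429.633 = 59.9108; SEM = √59.9108 = 7.740.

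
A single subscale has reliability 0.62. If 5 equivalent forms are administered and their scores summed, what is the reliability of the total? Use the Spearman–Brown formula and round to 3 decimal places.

0.891

ρ_k = kρ / (1 + (k−1)ρ) = 5·0.62 / (1 + 4·0.62) = 3.100 / 3.480 = 0.891.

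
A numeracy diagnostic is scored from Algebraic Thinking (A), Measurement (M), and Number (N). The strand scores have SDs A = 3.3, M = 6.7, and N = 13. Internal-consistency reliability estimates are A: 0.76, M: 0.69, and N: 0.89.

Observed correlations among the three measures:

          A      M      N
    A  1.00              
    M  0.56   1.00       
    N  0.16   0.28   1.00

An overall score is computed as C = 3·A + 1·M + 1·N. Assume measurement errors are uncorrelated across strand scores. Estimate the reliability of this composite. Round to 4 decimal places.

0.8823

Var(C) = 3²·3.3² + 6.7² + 13² + 2·[3·3.3·6.7·0.56 + 3·3.3·13·0.16 + 6.7·13·0.28] = 311.9 + 164.25 = 476.15.
Because errors are independent across components, Cov(Tᵢ,Tⱼ) = Cov(Xᵢ,Xⱼ); the off-diagonal part of the true-score variance is the same as above.
True-score variance = [3²·3.3²·0.76 + 6.7²·0.69 + 13²·0.89] + 164.25 = 255.872 + 164.25 = 420.121.
Reliability = 420.121 / 476.15 = 0.8823.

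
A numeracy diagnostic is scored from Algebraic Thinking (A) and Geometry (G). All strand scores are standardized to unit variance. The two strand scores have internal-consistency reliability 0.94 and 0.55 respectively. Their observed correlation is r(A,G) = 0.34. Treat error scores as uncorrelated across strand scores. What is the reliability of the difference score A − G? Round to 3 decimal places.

Var(A−G) = 1 + 1 − 2·0.34 = 2 − 0.68 = 1.32.
With uncorrelated errors the cross-covariances are all true-score covariance, so they carry over unchanged; only the diagonal terms shrink to ρᵢσᵢ².
True-score variance = [0.94 + 0.55] − 0.68 = 1.49 − 0.68 = 0.81.
Reliability = 0.81 / 1.32 = 0.614.

0.614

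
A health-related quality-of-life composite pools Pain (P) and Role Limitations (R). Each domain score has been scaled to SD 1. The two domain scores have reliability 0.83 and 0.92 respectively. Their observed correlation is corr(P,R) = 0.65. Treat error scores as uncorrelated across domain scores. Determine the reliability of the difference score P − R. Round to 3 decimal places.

Var(P−R) = 1 + 1 − 2·0.65 = 2 − 1.3 = 0.7.
Because errors are independent across components, Cov(Tᵢ,Tⱼ) = Cov(Xᵢ,Xⱼ); the off-diagonal part of the true-score variance is the same as above.
True-score variance = [0.83 + 0.92] − 1.3 = 1.75 − 1.3 = 0.45.
Reliability = 0.45 / 0.7 = 0.643.

0.643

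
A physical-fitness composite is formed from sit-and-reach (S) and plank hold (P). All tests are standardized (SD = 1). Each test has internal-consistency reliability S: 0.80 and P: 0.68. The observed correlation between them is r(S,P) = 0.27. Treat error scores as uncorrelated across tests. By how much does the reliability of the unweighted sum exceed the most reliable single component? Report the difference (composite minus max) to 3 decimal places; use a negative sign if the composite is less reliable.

Var(sum) = 2 + 0.54 = 2.54; true-score variance = 1.48 + 0.54 = 2.02; composite reliability = 0.7953.
Max component reliability = 0.8000.
Difference = 0.7953 − 0.8000 = -0.005.

-0.005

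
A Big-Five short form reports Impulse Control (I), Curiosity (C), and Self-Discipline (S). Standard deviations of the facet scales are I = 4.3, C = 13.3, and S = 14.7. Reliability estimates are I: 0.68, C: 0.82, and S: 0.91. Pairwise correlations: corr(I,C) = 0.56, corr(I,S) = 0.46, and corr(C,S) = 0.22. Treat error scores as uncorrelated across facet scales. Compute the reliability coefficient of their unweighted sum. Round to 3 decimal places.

0.908

Var(I+C+S) = 4.3² + 13.3² + 14.7² + 2·[4.3·13.3·0.56 + 4.3·14.7·0.46 + 13.3·14.7·0.22] = 411.47 + 208.23 = 619.7.
Because errors are independent across components, Cov(Tᵢ,Tⱼ) = Cov(Xᵢ,Xⱼ); the off-diagonal part of the true-score variance is the same as above.
True-score variance = [4.3²·0.68 + 13.3²·0.82 + 14.7²·0.91] + 208.23 = 354.265 + 208.23 = 562.495.
Reliability = 562.495 / 619.7 = 0.908.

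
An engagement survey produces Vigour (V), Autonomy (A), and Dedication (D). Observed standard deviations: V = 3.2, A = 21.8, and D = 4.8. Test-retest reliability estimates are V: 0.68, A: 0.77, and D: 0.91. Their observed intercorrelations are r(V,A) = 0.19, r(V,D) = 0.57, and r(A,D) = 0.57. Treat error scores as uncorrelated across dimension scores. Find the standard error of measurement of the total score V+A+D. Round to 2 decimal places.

10.71

Var(total) = 508.52 + 163.309 = 671.829.
True-score variance = 393.864 + 163.309 = 557.173, so reliability = 0.8293.
Error variance = 671.829 − 557.173 = 114.656; SEM = √114.656 = 10.71.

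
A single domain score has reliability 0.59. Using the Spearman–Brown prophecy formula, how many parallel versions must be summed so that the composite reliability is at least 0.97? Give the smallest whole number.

23

k ≥ ρ*(1−ρ₁)/(ρ₁(1−ρ*)) = 0.97·0.41 / (0.59·0.03) = 22.469.
Smallest integer k = 23.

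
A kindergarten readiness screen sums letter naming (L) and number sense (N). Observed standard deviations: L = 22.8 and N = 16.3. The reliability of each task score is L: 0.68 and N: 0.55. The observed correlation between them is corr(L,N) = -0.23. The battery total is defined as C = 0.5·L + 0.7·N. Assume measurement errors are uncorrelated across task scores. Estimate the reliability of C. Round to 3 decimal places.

0.500

Var(C) = 0.5²·22.8² + 0.7²·16.3² + 2·[0.35·22.8·16.3·(-0.23)] = 260.148 − 59.834 = 200.314.
Because errors are independent across components, Cov(Tᵢ,Tⱼ) = Cov(Xᵢ,Xⱼ); the off-diagonal part of the true-score variance is the same as above.
True-score variance = [0.5²·22.8²·0.68 + 0.7²·16.3²·0.55] − 59.834 = 159.976 − 59.834 = 100.142.
Reliability = 100.142 / 200.314 = 0.500.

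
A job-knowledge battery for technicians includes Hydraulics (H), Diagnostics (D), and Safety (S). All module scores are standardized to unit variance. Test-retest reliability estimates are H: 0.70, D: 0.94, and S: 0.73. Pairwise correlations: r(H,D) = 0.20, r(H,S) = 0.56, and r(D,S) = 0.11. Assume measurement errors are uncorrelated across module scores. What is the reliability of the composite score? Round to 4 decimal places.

0.8671

Var(H+D+S) = 3 + 2·[0.20 + 0.56 + 0.11] = 3 + 1.74 = 4.74.
Because errors are independent across components, Cov(Tᵢ,Tⱼ) = Cov(Xᵢ,Xⱼ); the off-diagonal part of the true-score variance is the same as above.
True-score variance = [0.70 + 0.94 + 0.73] + 1.74 = 2.37 + 1.74 = 4.11.
Reliability = 4.11 / 4.74 = 0.8671.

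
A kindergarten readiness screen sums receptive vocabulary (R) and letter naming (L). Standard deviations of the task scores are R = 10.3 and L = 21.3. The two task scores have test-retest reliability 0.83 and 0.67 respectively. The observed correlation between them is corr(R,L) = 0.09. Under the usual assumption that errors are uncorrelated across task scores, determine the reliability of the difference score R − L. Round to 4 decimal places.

Var(R−L) = 10.3² + 21.3² − 2·10.3·21.3·0.09 = 559.78 − 39.4902 = 520.29.
Because errors are independent across components, Cov(Tᵢ,Tⱼ) = Cov(Xᵢ,Xⱼ); the off-diagonal part of the true-score variance is the same as above.
True-score variance = [10.3²·0.83 + 21.3²·0.67] − 39.4902 = 392.027 − 39.4902 = 352.537.
Reliability = 352.537 / 520.29 = 0.6776.

0.6776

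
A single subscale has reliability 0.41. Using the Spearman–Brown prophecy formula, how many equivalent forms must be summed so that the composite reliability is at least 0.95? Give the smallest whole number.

k ≥ ρ*(1−ρ₁)/(ρ₁(1−ρ*)) = 0.95·0.59 / (0.41·0.05) = 27.341.
Smallest integer k = 28.

28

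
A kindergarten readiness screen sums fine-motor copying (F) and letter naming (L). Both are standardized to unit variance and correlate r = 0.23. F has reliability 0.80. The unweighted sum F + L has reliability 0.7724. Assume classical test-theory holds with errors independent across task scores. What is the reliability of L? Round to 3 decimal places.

Var(F+L) = 2 + 2·0.23 = 2.460.
True-score variance = ρ_F + ρ_L + 2·0.23, so 0.7724 = (0.80 + ρ_L + 0.46) / 2.460.
ρ_L = 0.7724·2.460 − 0.80 − 0.46 = 0.640.

0.640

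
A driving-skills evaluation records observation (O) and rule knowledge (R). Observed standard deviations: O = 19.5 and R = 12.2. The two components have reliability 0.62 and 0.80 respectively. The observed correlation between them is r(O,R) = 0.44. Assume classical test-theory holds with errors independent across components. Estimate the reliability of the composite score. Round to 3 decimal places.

Var(O+R) = 19.5² + 12.2² + 2·[19.5·12.2·0.44] = 529.09 + 209.352 = 738.442.
Under uncorrelated errors the observed covariances equal the true-score covariances, so only the own-variance terms attenuate.
True-score variance = [19.5²·0.62 + 12.2²·0.80] + 209.352 = 354.827 + 209.352 = 564.179.
Reliability = 564.179 / 738.442 = 0.764.

0.764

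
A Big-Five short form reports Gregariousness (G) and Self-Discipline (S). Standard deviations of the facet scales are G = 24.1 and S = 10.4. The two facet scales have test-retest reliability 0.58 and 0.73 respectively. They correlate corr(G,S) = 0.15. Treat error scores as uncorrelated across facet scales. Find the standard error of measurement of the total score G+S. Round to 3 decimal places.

Var(total) = 688.97 + 75.192 = 764.162.
True-score variance = 415.827 + 75.192 = 491.019, so reliability = 0.6426.
Error variance = 764.162 − 491.019 = 273.143; SEM = √273.143 = 16.527.

16.527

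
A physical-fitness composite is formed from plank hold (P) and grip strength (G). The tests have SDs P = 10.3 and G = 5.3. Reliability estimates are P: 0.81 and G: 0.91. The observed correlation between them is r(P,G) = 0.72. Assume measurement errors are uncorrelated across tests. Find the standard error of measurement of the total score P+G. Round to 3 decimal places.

4.763

Var(total) = 134.18 + 78.6096 = 212.79.
True-score variance = 111.495 + 78.6096 = 190.104, so reliability = 0.8934.
Error variance = 212.79 − 190.104 = 22.6852; SEM = √22.6852 = 4.763.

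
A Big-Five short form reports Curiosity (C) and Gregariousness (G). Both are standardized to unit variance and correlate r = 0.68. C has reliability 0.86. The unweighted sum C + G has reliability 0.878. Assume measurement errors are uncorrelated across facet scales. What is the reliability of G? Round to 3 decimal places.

Var(C+G) = 2 + 2·0.68 = 3.360.
True-score variance = ρ_C + ρ_G + 2·0.68, so 0.878 = (0.86 + ρ_G + 1.36) / 3.360.
ρ_G = 0.878·3.360 − 0.86 − 1.36 = 0.730.

0.730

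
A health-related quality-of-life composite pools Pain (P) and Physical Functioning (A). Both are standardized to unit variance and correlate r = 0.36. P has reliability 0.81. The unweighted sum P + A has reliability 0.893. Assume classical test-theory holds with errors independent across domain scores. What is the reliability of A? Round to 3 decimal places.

0.899

Var(P+A) = 2 + 2·0.36 = 2.720.
True-score variance = ρ_P + ρ_A + 2·0.36, so 0.893 = (0.81 + ρ_A + 0.72) / 2.720.
ρ_A = 0.893·2.720 − 0.81 − 0.72 = 0.899.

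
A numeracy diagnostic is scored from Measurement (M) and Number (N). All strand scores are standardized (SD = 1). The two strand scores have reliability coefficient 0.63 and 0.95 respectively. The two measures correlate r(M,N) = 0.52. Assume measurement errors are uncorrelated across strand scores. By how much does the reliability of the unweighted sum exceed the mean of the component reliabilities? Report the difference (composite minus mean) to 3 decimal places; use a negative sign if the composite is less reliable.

0.072

Var(sum) = 2 + 1.04 = 3.04; true-score variance = 1.58 + 1.04 = 2.62; composite reliability = 0.8618.
Mean component reliability = 0.7900.
Difference = 0.8618 − 0.7900 = 0.072.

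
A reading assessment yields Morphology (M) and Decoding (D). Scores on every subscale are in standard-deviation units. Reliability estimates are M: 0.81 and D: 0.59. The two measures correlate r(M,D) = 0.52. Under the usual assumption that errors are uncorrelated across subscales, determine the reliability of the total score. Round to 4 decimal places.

0.8026

Var(M+D) = 2 + 2·[0.52] = 2 + 1.04 = 3.04.
With uncorrelated errors the cross-covariances are all true-score covariance, so they carry over unchanged; only the diagonal terms shrink to ρᵢσᵢ².
True-score variance = [0.81 + 0.59] + 1.04 = 1.4 + 1.04 = 2.44.
Reliability = 2.44 / 3.04 = 0.8026.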